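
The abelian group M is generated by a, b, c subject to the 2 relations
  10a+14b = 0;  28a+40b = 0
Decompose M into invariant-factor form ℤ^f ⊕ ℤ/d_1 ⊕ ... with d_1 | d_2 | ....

Answer: M ≅ ℤ^1 ⊕ ℤ/2 ⊕ ℤ/4

Derivation:
rank_ℚ(R)=2; free=3−2=1
SNF(R) diag = [2, 4] → torsion [2, 4]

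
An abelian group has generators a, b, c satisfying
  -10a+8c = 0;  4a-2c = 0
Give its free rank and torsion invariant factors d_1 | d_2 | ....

rank_ℚ(R)=2; free=3−2=1
SNF(R) diag = [2, 6] → torsion [2, 6]

Answer: M ≅ ℤ^1 ⊕ ℤ/2 ⊕ ℤ/6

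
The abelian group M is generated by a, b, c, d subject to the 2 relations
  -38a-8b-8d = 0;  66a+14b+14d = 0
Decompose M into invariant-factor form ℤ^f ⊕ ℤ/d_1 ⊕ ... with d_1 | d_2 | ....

Answer: M ≅ ℤ^2 ⊕ ℤ/2 ⊕ ℤ/2

Derivation:
rank_ℚ(R)=2; free=4−2=2
SNF(R) diag = [2, 2] → torsion [2, 2]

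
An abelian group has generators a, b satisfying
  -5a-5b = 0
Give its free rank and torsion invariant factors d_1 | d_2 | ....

Answer: M ≅ ℤ^1 ⊕ ℤ/5

Derivation:
rank_ℚ(R)=1; free=2−1=1
SNF(R) diag = [5] → torsion [5]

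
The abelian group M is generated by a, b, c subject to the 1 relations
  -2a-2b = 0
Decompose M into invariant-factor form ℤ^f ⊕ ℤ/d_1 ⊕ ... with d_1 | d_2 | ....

rank_ℚ(R)=1; free=3−1=2
SNF(R) diag = [2] → torsion [2]

Answer: M ≅ ℤ^2 ⊕ ℤ/2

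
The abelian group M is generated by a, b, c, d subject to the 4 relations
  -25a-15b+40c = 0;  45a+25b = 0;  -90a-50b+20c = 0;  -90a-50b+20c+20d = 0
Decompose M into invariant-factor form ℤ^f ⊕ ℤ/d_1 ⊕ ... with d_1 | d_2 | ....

rank_ℚ(R)=4; free=4−4=0
SNF(R) diag = [5, 10, 20, 20] → torsion [5, 10, 20, 20]

Answer: M ≅ ℤ/5 ⊕ ℤ/10 ⊕ ℤ/20 ⊕ ℤ/20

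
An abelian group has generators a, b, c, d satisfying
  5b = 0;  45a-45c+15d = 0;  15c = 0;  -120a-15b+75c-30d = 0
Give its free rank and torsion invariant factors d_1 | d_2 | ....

rank_ℚ(R)=4; free=4−4=0
SNF(R) diag = [5, 15, 15, 30] → torsion [5, 15, 15, 30]

Answer: M ≅ ℤ/5 ⊕ ℤ/15 ⊕ ℤ/15 ⊕ ℤ/30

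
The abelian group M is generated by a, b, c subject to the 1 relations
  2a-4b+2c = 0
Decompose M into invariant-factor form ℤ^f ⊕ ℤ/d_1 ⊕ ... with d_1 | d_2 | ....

rank_ℚ(R)=1; free=3−1=2
SNF(R) diag = [2] → torsion [2]

Answer: M ≅ ℤ^2 ⊕ ℤ/2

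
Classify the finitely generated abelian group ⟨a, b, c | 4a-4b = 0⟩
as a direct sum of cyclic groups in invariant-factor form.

rank_ℚ(R)=1; free=3−1=2
SNF(R) diag = [4] → torsion [4]

Answer: M ≅ ℤ^2 ⊕ ℤ/4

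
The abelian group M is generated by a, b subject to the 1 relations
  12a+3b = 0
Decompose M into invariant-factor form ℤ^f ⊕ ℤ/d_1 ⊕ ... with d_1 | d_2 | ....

rank_ℚ(R)=1; free=2−1=1
SNF(R) diag = [3] → torsion [3]

Answer: M ≅ ℤ^1 ⊕ ℤ/3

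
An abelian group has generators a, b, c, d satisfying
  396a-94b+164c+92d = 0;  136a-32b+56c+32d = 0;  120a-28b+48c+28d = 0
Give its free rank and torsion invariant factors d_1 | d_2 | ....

Answer: M ≅ ℤ^1 ⊕ ℤ/2 ⊕ ℤ/4 ⊕ ℤ/8

Derivation:
rank_ℚ(R)=3; free=4−3=1
SNF(R) diag = [2, 4, 8] → torsion [2, 4, 8]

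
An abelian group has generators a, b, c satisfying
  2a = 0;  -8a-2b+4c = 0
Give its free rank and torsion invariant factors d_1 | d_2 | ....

Answer: M ≅ ℤ^1 ⊕ ℤ/2 ⊕ ℤ/2

Derivation:
rank_ℚ(R)=2; free=3−2=1
SNF(R) diag = [2, 2] → torsion [2, 2]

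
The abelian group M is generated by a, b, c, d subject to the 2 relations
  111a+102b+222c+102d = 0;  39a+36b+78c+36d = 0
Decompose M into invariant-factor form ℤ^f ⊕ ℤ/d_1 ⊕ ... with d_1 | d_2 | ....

Answer: M ≅ ℤ^2 ⊕ ℤ/3 ⊕ ℤ/6

Derivation:
rank_ℚ(R)=2; free=4−2=2
SNF(R) diag = [3, 6] → torsion [3, 6]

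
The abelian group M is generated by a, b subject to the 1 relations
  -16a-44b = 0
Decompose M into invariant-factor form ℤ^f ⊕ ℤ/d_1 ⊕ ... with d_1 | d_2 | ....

rank_ℚ(R)=1; free=2−1=1
SNF(R) diag = [4] → torsion [4]

Answer: M ≅ ℤ^1 ⊕ ℤ/4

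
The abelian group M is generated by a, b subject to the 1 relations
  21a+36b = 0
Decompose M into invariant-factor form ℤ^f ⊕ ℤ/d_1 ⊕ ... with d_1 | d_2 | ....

rank_ℚ(R)=1; free=2−1=1
SNF(R) diag = [3] → torsion [3]

Answer: M ≅ ℤ^1 ⊕ ℤ/3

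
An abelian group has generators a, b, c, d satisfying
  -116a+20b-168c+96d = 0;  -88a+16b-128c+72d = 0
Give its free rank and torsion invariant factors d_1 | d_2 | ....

rank_ℚ(R)=2; free=4−2=2
SNF(R) diag = [4, 8] → torsion [4, 8]

Answer: M ≅ ℤ^2 ⊕ ℤ/4 ⊕ ℤ/8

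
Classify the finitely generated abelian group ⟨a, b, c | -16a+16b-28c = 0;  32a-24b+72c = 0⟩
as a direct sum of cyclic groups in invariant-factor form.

Answer: M ≅ ℤ^1 ⊕ ℤ/4 ⊕ ℤ/8

Derivation:
rank_ℚ(R)=2; free=3−2=1
SNF(R) diag = [4, 8] → torsion [4, 8]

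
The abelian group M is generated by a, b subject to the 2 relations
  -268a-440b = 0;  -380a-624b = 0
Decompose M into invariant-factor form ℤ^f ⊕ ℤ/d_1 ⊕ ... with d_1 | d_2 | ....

rank_ℚ(R)=2; free=2−2=0
SNF(R) diag = [4, 8] → torsion [4, 8]

Answer: M ≅ ℤ/4 ⊕ ℤ/8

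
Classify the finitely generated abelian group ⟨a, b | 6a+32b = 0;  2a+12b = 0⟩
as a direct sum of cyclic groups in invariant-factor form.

Answer: M ≅ ℤ/2 ⊕ ℤ/4

Derivation:
rank_ℚ(R)=2; free=2−2=0
SNF(R) diag = [2, 4] → torsion [2, 4]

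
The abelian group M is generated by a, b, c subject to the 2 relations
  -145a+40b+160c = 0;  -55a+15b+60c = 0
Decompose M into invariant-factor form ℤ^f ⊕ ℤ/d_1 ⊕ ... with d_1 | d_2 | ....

Answer: M ≅ ℤ^1 ⊕ ℤ/5 ⊕ ℤ/5

Derivation:
rank_ℚ(R)=2; free=3−2=1
SNF(R) diag = [5, 5] → torsion [5, 5]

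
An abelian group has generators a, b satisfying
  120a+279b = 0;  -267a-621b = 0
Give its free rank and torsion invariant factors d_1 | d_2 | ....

Answer: M ≅ ℤ/3 ⊕ ℤ/9

Derivation:
rank_ℚ(R)=2; free=2−2=0
SNF(R) diag = [3, 9] → torsion [3, 9]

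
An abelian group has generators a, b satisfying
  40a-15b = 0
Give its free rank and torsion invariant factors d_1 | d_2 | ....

Answer: M ≅ ℤ^1 ⊕ ℤ/5

Derivation:
rank_ℚ(R)=1; free=2−1=1
SNF(R) diag = [5] → torsion [5]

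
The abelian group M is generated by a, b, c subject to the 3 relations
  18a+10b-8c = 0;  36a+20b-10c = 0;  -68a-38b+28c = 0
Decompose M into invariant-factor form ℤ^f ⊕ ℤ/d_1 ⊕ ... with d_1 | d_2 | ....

rank_ℚ(R)=3; free=3−3=0
SNF(R) diag = [2, 2, 6] → torsion [2, 2, 6]

Answer: M ≅ ℤ/2 ⊕ ℤ/2 ⊕ ℤ/6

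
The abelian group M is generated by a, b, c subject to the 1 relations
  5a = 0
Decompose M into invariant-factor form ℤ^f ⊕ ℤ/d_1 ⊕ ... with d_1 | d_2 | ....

rank_ℚ(R)=1; free=3−1=2
SNF(R) diag = [5] → torsion [5]

Answer: M ≅ ℤ^2 ⊕ ℤ/5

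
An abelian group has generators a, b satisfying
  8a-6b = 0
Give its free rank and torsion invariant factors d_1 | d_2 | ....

Answer: M ≅ ℤ^1 ⊕ ℤ/2

Derivation:
rank_ℚ(R)=1; free=2−1=1
SNF(R) diag = [2] → torsion [2]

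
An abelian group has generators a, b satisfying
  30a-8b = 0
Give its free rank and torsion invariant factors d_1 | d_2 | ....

Answer: M ≅ ℤ^1 ⊕ ℤ/2

Derivation:
rank_ℚ(R)=1; free=2−1=1
SNF(R) diag = [2] → torsion [2]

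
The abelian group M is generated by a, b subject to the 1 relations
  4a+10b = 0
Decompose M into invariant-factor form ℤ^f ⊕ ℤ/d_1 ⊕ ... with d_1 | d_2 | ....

Answer: M ≅ ℤ^1 ⊕ ℤ/2

Derivation:
rank_ℚ(R)=1; free=2−1=1
SNF(R) diag = [2] → torsion [2]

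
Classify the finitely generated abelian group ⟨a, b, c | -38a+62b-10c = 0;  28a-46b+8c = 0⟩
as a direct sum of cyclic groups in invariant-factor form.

rank_ℚ(R)=2; free=3−2=1
SNF(R) diag = [2, 6] → torsion [2, 6]

Answer: M ≅ ℤ^1 ⊕ ℤ/2 ⊕ ℤ/6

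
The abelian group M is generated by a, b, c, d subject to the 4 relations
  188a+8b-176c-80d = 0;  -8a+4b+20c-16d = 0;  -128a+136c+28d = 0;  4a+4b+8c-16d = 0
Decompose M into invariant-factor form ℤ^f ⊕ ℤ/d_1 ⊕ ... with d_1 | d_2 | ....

Answer: M ≅ ℤ/4 ⊕ ℤ/4 ⊕ ℤ/12 ⊕ ℤ/12

Derivation:
rank_ℚ(R)=4; free=4−4=0
SNF(R) diag = [4, 4, 12, 12] → torsion [4, 4, 12, 12]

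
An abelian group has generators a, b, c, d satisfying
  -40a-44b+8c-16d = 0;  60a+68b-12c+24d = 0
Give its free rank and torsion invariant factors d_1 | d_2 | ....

Answer: M ≅ ℤ^2 ⊕ ℤ/4 ⊕ ℤ/4

Derivation:
rank_ℚ(R)=2; free=4−2=2
SNF(R) diag = [4, 4] → torsion [4, 4]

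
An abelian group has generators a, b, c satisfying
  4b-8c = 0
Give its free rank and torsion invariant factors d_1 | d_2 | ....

Answer: M ≅ ℤ^2 ⊕ ℤ/4

Derivation:
rank_ℚ(R)=1; free=3−1=2
SNF(R) diag = [4] → torsion [4]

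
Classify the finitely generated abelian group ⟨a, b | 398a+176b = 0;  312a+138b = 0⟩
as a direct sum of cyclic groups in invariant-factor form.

Answer: M ≅ ℤ/2 ⊕ ℤ/6

Derivation:
rank_ℚ(R)=2; free=2−2=0
SNF(R) diag = [2, 6] → torsion [2, 6]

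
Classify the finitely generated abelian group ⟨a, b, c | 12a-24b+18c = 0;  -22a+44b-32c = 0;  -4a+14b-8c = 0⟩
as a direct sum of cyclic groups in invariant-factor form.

Answer: M ≅ ℤ/2 ⊕ ℤ/6 ⊕ ℤ/6

Derivation:
rank_ℚ(R)=3; free=3−3=0
SNF(R) diag = [2, 6, 6] → torsion [2, 6, 6]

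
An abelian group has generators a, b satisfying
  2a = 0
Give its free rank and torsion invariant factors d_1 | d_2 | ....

rank_ℚ(R)=1; free=2−1=1
SNF(R) diag = [2] → torsion [2]

Answer: M ≅ ℤ^1 ⊕ ℤ/2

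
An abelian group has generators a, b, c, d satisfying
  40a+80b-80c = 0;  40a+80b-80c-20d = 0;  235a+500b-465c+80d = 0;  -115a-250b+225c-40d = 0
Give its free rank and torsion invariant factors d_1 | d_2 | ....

Answer: M ≅ ℤ/5 ⊕ ℤ/10 ⊕ ℤ/20 ⊕ ℤ/40

Derivation:
rank_ℚ(R)=4; free=4−4=0
SNF(R) diag = [5, 10, 20, 40] → torsion [5, 10, 20, 40]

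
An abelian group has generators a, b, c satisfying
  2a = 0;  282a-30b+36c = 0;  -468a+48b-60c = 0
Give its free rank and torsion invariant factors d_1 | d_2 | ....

Answer: M ≅ ℤ/2 ⊕ ℤ/6 ⊕ ℤ/12

Derivation:
rank_ℚ(R)=3; free=3−3=0
SNF(R) diag = [2, 6, 12] → torsion [2, 6, 12]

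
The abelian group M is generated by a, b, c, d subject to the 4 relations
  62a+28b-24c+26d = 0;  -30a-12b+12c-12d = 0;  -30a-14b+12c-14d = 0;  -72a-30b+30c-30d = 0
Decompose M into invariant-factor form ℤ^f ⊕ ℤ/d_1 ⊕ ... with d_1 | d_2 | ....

Answer: M ≅ ℤ/2 ⊕ ℤ/2 ⊕ ℤ/6 ⊕ ℤ/6

Derivation:
rank_ℚ(R)=4; free=4−4=0
SNF(R) diag = [2, 2, 6, 6] → torsion [2, 2, 6, 6]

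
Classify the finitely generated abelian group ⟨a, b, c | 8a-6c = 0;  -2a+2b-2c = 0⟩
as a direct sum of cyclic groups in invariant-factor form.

Answer: M ≅ ℤ^1 ⊕ ℤ/2 ⊕ ℤ/2

Derivation:
rank_ℚ(R)=2; free=3−2=1
SNF(R) diag = [2, 2] → torsion [2, 2]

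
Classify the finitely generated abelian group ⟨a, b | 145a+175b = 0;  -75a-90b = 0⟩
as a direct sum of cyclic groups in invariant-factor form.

Answer: M ≅ ℤ/5 ⊕ ℤ/15

Derivation:
rank_ℚ(R)=2; free=2−2=0
SNF(R) diag = [5, 15] → torsion [5, 15]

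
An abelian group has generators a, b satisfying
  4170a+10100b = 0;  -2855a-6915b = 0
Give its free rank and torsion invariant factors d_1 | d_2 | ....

Answer: M ≅ ℤ/5 ⊕ ℤ/10

Derivation:
rank_ℚ(R)=2; free=2−2=0
SNF(R) diag = [5, 10] → torsion [5, 10]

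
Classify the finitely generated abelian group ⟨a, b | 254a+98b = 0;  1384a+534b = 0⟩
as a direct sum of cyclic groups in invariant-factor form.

rank_ℚ(R)=2; free=2−2=0
SNF(R) diag = [2, 2] → torsion [2, 2]

Answer: M ≅ ℤ/2 ⊕ ℤ/2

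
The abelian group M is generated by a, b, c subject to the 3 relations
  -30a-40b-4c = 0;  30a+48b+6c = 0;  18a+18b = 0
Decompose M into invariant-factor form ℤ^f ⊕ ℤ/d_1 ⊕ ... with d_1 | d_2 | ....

rank_ℚ(R)=3; free=3−3=0
SNF(R) diag = [2, 6, 18] → torsion [2, 6, 18]

Answer: M ≅ ℤ/2 ⊕ ℤ/6 ⊕ ℤ/18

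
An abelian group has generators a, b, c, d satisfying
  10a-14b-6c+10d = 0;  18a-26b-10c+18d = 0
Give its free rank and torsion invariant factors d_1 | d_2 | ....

rank_ℚ(R)=2; free=4−2=2
SNF(R) diag = [2, 4] → torsion [2, 4]

Answer: M ≅ ℤ^2 ⊕ ℤ/2 ⊕ ℤ/4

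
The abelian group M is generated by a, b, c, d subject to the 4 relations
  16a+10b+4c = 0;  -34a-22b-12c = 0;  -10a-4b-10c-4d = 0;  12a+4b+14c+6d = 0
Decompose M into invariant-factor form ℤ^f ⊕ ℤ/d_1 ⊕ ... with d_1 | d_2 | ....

rank_ℚ(R)=4; free=4−4=0
SNF(R) diag = [2, 2, 2, 2] → torsion [2, 2, 2, 2]

Answer: M ≅ ℤ/2 ⊕ ℤ/2 ⊕ ℤ/2 ⊕ ℤ/2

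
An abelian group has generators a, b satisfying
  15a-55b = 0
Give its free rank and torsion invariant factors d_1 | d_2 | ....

Answer: M ≅ ℤ^1 ⊕ ℤ/5

Derivation:
rank_ℚ(R)=1; free=2−1=1
SNF(R) diag = [5] → torsion [5]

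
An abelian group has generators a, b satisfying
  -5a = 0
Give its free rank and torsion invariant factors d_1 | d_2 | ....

rank_ℚ(R)=1; free=2−1=1
SNF(R) diag = [5] → torsion [5]

Answer: M ≅ ℤ^1 ⊕ ℤ/5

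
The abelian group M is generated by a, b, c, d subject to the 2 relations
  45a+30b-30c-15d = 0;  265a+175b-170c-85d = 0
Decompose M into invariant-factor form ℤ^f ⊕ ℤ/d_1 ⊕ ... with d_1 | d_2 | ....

rank_ℚ(R)=2; free=4−2=2
SNF(R) diag = [5, 15] → torsion [5, 15]

Answer: M ≅ ℤ^2 ⊕ ℤ/5 ⊕ ℤ/15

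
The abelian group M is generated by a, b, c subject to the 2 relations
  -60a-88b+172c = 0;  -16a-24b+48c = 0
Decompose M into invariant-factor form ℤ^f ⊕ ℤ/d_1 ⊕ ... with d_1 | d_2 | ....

rank_ℚ(R)=2; free=3−2=1
SNF(R) diag = [4, 8] → torsion [4, 8]

Answer: M ≅ ℤ^1 ⊕ ℤ/4 ⊕ ℤ/8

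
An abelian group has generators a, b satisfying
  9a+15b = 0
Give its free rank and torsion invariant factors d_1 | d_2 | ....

rank_ℚ(R)=1; free=2−1=1
SNF(R) diag = [3] → torsion [3]

Answer: M ≅ ℤ^1 ⊕ ℤ/3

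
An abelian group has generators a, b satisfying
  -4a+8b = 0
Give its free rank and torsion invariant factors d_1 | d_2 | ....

Answer: M ≅ ℤ^1 ⊕ ℤ/4

Derivation:
rank_ℚ(R)=1; free=2−1=1
SNF(R) diag = [4] → torsion [4]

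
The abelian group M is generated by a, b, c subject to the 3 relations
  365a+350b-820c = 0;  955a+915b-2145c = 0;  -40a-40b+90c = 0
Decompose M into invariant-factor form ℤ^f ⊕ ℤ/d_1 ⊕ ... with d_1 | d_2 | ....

rank_ℚ(R)=3; free=3−3=0
SNF(R) diag = [5, 5, 10] → torsion [5, 5, 10]

Answer: M ≅ ℤ/5 ⊕ ℤ/5 ⊕ ℤ/10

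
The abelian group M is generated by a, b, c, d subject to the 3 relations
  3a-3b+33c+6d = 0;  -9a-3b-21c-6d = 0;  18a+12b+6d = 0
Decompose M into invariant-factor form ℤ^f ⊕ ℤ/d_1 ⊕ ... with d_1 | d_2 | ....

Answer: M ≅ ℤ^1 ⊕ ℤ/3 ⊕ ℤ/6 ⊕ ℤ/6

Derivation:
rank_ℚ(R)=3; free=4−3=1
SNF(R) diag = [3, 6, 6] → torsion [3, 6, 6]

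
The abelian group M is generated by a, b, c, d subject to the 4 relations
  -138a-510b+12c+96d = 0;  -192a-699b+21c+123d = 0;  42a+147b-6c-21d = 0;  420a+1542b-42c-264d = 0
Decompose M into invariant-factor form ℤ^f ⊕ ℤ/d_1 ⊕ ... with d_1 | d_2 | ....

rank_ℚ(R)=4; free=4−4=0
SNF(R) diag = [3, 9, 18, 54] → torsion [3, 9, 18, 54]

Answer: M ≅ ℤ/3 ⊕ ℤ/9 ⊕ ℤ/18 ⊕ ℤ/54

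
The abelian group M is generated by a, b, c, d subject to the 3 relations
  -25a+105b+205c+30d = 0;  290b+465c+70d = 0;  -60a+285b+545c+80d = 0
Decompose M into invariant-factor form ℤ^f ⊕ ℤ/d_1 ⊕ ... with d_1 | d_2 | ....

rank_ℚ(R)=3; free=4−3=1
SNF(R) diag = [5, 5, 5] → torsion [5, 5, 5]

Answer: M ≅ ℤ^1 ⊕ ℤ/5 ⊕ ℤ/5 ⊕ ℤ/5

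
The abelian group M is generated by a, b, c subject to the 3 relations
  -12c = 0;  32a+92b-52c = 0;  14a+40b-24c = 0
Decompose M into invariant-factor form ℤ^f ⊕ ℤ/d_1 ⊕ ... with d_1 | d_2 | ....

Answer: M ≅ ℤ/2 ⊕ ℤ/4 ⊕ ℤ/12

Derivation:
rank_ℚ(R)=3; free=3−3=0
SNF(R) diag = [2, 4, 12] → torsion [2, 4, 12]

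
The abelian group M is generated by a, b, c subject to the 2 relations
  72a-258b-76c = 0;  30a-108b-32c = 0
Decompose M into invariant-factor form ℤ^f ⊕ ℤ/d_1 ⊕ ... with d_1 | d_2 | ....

rank_ℚ(R)=2; free=3−2=1
SNF(R) diag = [2, 6] → torsion [2, 6]

Answer: M ≅ ℤ^1 ⊕ ℤ/2 ⊕ ℤ/6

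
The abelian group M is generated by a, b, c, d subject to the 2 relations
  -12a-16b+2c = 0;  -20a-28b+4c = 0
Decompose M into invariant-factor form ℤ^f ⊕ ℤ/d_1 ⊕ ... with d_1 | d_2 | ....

Answer: M ≅ ℤ^2 ⊕ ℤ/2 ⊕ ℤ/4

Derivation:
rank_ℚ(R)=2; free=4−2=2
SNF(R) diag = [2, 4] → torsion [2, 4]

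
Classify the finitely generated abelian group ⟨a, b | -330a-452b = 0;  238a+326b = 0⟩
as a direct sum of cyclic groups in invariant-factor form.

Answer: M ≅ ℤ/2 ⊕ ℤ/2

Derivation:
rank_ℚ(R)=2; free=2−2=0
SNF(R) diag = [2, 2] → torsion [2, 2]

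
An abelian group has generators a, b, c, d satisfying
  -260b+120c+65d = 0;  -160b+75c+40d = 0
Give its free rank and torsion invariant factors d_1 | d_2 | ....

Answer: M ≅ ℤ^2 ⊕ ℤ/5 ⊕ ℤ/15

Derivation:
rank_ℚ(R)=2; free=4−2=2
SNF(R) diag = [5, 15] → torsion [5, 15]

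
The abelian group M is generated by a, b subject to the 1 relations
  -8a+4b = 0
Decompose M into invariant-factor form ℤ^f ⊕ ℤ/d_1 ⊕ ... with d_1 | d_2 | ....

rank_ℚ(R)=1; free=2−1=1
SNF(R) diag = [4] → torsion [4]

Answer: M ≅ ℤ^1 ⊕ ℤ/4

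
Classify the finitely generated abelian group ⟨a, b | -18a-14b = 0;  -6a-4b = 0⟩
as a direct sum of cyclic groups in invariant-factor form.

Answer: M ≅ ℤ/2 ⊕ ℤ/6

Derivation:
rank_ℚ(R)=2; free=2−2=0
SNF(R) diag = [2, 6] → torsion [2, 6]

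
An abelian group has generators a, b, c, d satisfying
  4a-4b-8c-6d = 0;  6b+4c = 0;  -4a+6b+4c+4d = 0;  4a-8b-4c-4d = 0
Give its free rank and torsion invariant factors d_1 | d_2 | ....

rank_ℚ(R)=4; free=4−4=0
SNF(R) diag = [2, 2, 4, 4] → torsion [2, 2, 4, 4]

Answer: M ≅ ℤ/2 ⊕ ℤ/2 ⊕ ℤ/4 ⊕ ℤ/4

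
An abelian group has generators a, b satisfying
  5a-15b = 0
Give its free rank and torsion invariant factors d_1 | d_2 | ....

Answer: M ≅ ℤ^1 ⊕ ℤ/5

Derivation:
rank_ℚ(R)=1; free=2−1=1
SNF(R) diag = [5] → torsion [5]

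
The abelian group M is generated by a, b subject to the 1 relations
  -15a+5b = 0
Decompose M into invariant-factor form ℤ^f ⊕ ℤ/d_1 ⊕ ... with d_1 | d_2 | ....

rank_ℚ(R)=1; free=2−1=1
SNF(R) diag = [5] → torsion [5]

Answer: M ≅ ℤ^1 ⊕ ℤ/5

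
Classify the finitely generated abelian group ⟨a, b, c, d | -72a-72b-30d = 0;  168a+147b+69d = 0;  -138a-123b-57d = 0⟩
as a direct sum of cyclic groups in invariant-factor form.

rank_ℚ(R)=3; free=4−3=1
SNF(R) diag = [3, 6, 18] → torsion [3, 6, 18]

Answer: M ≅ ℤ^1 ⊕ ℤ/3 ⊕ ℤ/6 ⊕ ℤ/18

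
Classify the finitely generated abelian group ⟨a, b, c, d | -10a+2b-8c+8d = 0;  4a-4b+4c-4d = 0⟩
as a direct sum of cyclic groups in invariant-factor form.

Answer: M ≅ ℤ^2 ⊕ ℤ/2 ⊕ ℤ/4

Derivation:
rank_ℚ(R)=2; free=4−2=2
SNF(R) diag = [2, 4] → torsion [2, 4]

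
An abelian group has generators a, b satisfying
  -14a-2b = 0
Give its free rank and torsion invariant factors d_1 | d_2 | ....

Answer: M ≅ ℤ^1 ⊕ ℤ/2

Derivation:
rank_ℚ(R)=1; free=2−1=1
SNF(R) diag = [2] → torsion [2]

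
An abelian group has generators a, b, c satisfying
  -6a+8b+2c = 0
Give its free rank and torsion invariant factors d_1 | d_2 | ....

Answer: M ≅ ℤ^2 ⊕ ℤ/2

Derivation:
rank_ℚ(R)=1; free=3−1=2
SNF(R) diag = [2] → torsion [2]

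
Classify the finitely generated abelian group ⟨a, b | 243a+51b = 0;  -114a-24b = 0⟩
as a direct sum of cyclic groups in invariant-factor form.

Answer: M ≅ ℤ/3 ⊕ ℤ/6

Derivation:
rank_ℚ(R)=2; free=2−2=0
SNF(R) diag = [3, 6] → torsion [3, 6]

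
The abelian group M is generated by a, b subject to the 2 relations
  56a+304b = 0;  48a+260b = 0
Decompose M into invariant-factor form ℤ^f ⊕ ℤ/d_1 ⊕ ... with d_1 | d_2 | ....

Answer: M ≅ ℤ/4 ⊕ ℤ/8

Derivation:
rank_ℚ(R)=2; free=2−2=0
SNF(R) diag = [4, 8] → torsion [4, 8]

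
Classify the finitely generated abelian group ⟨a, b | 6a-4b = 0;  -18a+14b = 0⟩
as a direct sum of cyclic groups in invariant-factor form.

Answer: M ≅ ℤ/2 ⊕ ℤ/6

Derivation:
rank_ℚ(R)=2; free=2−2=0
SNF(R) diag = [2, 6] → torsion [2, 6]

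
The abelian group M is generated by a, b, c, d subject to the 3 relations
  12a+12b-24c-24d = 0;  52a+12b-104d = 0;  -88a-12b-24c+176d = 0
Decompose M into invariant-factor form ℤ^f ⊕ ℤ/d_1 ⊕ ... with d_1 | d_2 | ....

Answer: M ≅ ℤ^1 ⊕ ℤ/4 ⊕ ℤ/12 ⊕ ℤ/24

Derivation:
rank_ℚ(R)=3; free=4−3=1
SNF(R) diag = [4, 12, 24] → torsion [4, 12, 24]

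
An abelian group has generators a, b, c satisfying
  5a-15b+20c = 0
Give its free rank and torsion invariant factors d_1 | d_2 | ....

rank_ℚ(R)=1; free=3−1=2
SNF(R) diag = [5] → torsion [5]

Answer: M ≅ ℤ^2 ⊕ ℤ/5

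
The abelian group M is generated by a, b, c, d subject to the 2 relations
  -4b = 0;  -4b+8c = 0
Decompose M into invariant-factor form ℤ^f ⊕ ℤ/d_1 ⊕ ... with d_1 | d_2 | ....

rank_ℚ(R)=2; free=4−2=2
SNF(R) diag = [4, 8] → torsion [4, 8]

Answer: M ≅ ℤ^2 ⊕ ℤ/4 ⊕ ℤ/8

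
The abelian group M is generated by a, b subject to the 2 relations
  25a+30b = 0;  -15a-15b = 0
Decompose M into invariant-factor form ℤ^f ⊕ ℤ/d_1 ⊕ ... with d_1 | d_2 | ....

Answer: M ≅ ℤ/5 ⊕ ℤ/15

Derivation:
rank_ℚ(R)=2; free=2−2=0
SNF(R) diag = [5, 15] → torsion [5, 15]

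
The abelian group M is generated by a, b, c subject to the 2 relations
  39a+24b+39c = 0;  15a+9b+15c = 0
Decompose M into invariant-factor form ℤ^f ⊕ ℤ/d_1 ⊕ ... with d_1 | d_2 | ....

Answer: M ≅ ℤ^1 ⊕ ℤ/3 ⊕ ℤ/3

Derivation:
rank_ℚ(R)=2; free=3−2=1
SNF(R) diag = [3, 3] → torsion [3, 3]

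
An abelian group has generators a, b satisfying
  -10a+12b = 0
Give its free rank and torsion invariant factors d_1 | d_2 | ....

rank_ℚ(R)=1; free=2−1=1
SNF(R) diag = [2] → torsion [2]

Answer: M ≅ ℤ^1 ⊕ ℤ/2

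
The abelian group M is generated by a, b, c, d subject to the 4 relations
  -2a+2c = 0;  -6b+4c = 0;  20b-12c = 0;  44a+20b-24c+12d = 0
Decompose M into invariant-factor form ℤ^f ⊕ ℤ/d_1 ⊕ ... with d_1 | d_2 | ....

Answer: M ≅ ℤ/2 ⊕ ℤ/2 ⊕ ℤ/4 ⊕ ℤ/12

Derivation:
rank_ℚ(R)=4; free=4−4=0
SNF(R) diag = [2, 2, 4, 12] → torsion [2, 2, 4, 12]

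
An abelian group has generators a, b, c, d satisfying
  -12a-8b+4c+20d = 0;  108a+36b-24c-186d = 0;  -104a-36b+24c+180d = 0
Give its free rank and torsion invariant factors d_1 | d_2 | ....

rank_ℚ(R)=3; free=4−3=1
SNF(R) diag = [2, 4, 12] → torsion [2, 4, 12]

Answer: M ≅ ℤ^1 ⊕ ℤ/2 ⊕ ℤ/4 ⊕ ℤ/12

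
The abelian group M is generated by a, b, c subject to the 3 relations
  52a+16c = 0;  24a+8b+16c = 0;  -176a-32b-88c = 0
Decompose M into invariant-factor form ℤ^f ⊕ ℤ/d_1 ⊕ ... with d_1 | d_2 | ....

Answer: M ≅ ℤ/4 ⊕ ℤ/8 ⊕ ℤ/8

Derivation:
rank_ℚ(R)=3; free=3−3=0
SNF(R) diag = [4, 8, 8] → torsion [4, 8, 8]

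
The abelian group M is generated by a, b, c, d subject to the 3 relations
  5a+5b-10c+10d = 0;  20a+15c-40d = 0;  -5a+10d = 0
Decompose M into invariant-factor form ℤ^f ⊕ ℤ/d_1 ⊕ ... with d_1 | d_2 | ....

rank_ℚ(R)=3; free=4−3=1
SNF(R) diag = [5, 5, 15] → torsion [5, 5, 15]

Answer: M ≅ ℤ^1 ⊕ ℤ/5 ⊕ ℤ/5 ⊕ ℤ/15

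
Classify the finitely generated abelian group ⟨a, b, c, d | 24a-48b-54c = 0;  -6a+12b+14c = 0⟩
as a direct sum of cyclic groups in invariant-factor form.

rank_ℚ(R)=2; free=4−2=2
SNF(R) diag = [2, 6] → torsion [2, 6]

Answer: M ≅ ℤ^2 ⊕ ℤ/2 ⊕ ℤ/6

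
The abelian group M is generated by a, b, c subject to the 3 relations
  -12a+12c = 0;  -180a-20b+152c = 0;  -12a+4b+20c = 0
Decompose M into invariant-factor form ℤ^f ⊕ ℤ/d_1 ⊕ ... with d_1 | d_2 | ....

rank_ℚ(R)=3; free=3−3=0
SNF(R) diag = [4, 12, 12] → torsion [4, 12, 12]

Answer: M ≅ ℤ/4 ⊕ ℤ/12 ⊕ ℤ/12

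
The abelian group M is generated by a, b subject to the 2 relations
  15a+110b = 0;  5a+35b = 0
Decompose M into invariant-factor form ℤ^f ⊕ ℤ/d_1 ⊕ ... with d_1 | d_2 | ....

Answer: M ≅ ℤ/5 ⊕ ℤ/5

Derivation:
rank_ℚ(R)=2; free=2−2=0
SNF(R) diag = [5, 5] → torsion [5, 5]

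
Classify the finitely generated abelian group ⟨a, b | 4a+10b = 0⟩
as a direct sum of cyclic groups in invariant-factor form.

rank_ℚ(R)=1; free=2−1=1
SNF(R) diag = [2] → torsion [2]

Answer: M ≅ ℤ^1 ⊕ ℤ/2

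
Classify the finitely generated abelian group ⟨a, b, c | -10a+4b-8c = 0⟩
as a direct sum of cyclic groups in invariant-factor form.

rank_ℚ(R)=1; free=3−1=2
SNF(R) diag = [2] → torsion [2]

Answer: M ≅ ℤ^2 ⊕ ℤ/2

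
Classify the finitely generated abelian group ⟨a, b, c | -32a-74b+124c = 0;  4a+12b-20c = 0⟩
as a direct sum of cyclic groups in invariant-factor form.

rank_ℚ(R)=2; free=3−2=1
SNF(R) diag = [2, 4] → torsion [2, 4]

Answer: M ≅ ℤ^1 ⊕ ℤ/2 ⊕ ℤ/4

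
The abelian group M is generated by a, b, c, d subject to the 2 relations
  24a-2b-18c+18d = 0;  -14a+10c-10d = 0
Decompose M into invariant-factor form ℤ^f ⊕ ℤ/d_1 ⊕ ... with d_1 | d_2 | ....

rank_ℚ(R)=2; free=4−2=2
SNF(R) diag = [2, 2] → torsion [2, 2]

Answer: M ≅ ℤ^2 ⊕ ℤ/2 ⊕ ℤ/2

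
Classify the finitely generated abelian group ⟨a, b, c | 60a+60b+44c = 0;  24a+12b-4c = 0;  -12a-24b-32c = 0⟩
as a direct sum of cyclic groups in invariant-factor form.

rank_ℚ(R)=3; free=3−3=0
SNF(R) diag = [4, 12, 24] → torsion [4, 12, 24]

Answer: M ≅ ℤ/4 ⊕ ℤ/12 ⊕ ℤ/24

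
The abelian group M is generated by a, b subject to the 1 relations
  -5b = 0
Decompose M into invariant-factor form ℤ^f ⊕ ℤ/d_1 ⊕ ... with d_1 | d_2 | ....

rank_ℚ(R)=1; free=2−1=1
SNF(R) diag = [5] → torsion [5]

Answer: M ≅ ℤ^1 ⊕ ℤ/5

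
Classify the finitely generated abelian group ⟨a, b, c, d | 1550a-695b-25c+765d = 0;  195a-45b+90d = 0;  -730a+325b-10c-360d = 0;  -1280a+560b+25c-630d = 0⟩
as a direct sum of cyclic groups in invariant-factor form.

rank_ℚ(R)=4; free=4−4=0
SNF(R) diag = [5, 15, 45, 135] → torsion [5, 15, 45, 135]

Answer: M ≅ ℤ/5 ⊕ ℤ/15 ⊕ ℤ/45 ⊕ ℤ/135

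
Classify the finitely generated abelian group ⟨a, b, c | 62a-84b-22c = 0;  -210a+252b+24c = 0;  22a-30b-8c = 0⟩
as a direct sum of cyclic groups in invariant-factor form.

rank_ℚ(R)=3; free=3−3=0
SNF(R) diag = [2, 6, 18] → torsion [2, 6, 18]

Answer: M ≅ ℤ/2 ⊕ ℤ/6 ⊕ ℤ/18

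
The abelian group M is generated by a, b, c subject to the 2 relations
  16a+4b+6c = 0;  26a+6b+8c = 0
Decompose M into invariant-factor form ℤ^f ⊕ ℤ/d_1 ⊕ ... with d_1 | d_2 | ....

Answer: M ≅ ℤ^1 ⊕ ℤ/2 ⊕ ℤ/2

Derivation:
rank_ℚ(R)=2; free=3−2=1
SNF(R) diag = [2, 2] → torsion [2, 2]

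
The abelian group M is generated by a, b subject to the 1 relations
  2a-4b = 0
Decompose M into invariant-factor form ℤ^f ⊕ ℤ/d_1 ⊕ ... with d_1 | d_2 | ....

Answer: M ≅ ℤ^1 ⊕ ℤ/2

Derivation:
rank_ℚ(R)=1; free=2−1=1
SNF(R) diag = [2] → torsion [2]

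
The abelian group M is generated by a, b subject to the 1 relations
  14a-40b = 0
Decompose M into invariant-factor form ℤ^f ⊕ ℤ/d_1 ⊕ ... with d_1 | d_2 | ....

Answer: M ≅ ℤ^1 ⊕ ℤ/2

Derivation:
rank_ℚ(R)=1; free=2−1=1
SNF(R) diag = [2] → torsion [2]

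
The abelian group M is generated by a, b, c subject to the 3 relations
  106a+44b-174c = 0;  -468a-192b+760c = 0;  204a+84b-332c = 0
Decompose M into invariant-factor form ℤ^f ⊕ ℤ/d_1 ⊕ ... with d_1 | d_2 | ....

rank_ℚ(R)=3; free=3−3=0
SNF(R) diag = [2, 4, 12] → torsion [2, 4, 12]

Answer: M ≅ ℤ/2 ⊕ ℤ/4 ⊕ ℤ/12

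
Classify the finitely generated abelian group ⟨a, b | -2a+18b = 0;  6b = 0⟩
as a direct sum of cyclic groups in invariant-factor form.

rank_ℚ(R)=2; free=2−2=0
SNF(R) diag = [2, 6] → torsion [2, 6]

Answer: M ≅ ℤ/2 ⊕ ℤ/6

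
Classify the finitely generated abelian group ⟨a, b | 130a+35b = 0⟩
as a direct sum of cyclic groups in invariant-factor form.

rank_ℚ(R)=1; free=2−1=1
SNF(R) diag = [5] → torsion [5]

Answer: M ≅ ℤ^1 ⊕ ℤ/5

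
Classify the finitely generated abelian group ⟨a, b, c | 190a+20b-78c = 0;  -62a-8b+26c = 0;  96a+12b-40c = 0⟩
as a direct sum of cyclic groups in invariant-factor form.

Answer: M ≅ ℤ/2 ⊕ ℤ/4 ⊕ ℤ/4

Derivation:
rank_ℚ(R)=3; free=3−3=0
SNF(R) diag = [2, 4, 4] → torsion [2, 4, 4]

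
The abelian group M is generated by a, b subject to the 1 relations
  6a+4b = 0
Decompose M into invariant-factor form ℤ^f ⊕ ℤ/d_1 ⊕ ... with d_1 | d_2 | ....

Answer: M ≅ ℤ^1 ⊕ ℤ/2

Derivation:
rank_ℚ(R)=1; free=2−1=1
SNF(R) diag = [2] → torsion [2]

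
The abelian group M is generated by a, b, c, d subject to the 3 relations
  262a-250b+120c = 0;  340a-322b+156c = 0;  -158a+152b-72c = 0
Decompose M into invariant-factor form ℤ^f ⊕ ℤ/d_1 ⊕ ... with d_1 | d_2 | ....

rank_ℚ(R)=3; free=4−3=1
SNF(R) diag = [2, 6, 12] → torsion [2, 6, 12]

Answer: M ≅ ℤ^1 ⊕ ℤ/2 ⊕ ℤ/6 ⊕ ℤ/12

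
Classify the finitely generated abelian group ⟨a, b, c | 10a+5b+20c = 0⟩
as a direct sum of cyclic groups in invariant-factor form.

Answer: M ≅ ℤ^2 ⊕ ℤ/5

Derivation:
rank_ℚ(R)=1; free=3−1=2
SNF(R) diag = [5] → torsion [5]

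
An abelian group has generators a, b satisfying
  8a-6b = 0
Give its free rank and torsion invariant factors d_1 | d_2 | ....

Answer: M ≅ ℤ^1 ⊕ ℤ/2

Derivation:
rank_ℚ(R)=1; free=2−1=1
SNF(R) diag = [2] → torsion [2]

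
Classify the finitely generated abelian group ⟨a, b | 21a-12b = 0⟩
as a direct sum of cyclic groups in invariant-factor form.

rank_ℚ(R)=1; free=2−1=1
SNF(R) diag = [3] → torsion [3]

Answer: M ≅ ℤ^1 ⊕ ℤ/3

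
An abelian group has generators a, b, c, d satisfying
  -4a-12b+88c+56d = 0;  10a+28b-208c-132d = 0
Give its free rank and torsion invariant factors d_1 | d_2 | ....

rank_ℚ(R)=2; free=4−2=2
SNF(R) diag = [2, 4] → torsion [2, 4]

Answer: M ≅ ℤ^2 ⊕ ℤ/2 ⊕ ℤ/4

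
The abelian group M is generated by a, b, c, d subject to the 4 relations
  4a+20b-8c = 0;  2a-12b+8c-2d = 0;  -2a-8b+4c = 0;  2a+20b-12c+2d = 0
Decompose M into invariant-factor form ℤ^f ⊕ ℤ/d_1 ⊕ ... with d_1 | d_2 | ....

rank_ℚ(R)=4; free=4−4=0
SNF(R) diag = [2, 2, 4, 4] → torsion [2, 2, 4, 4]

Answer: M ≅ ℤ/2 ⊕ ℤ/2 ⊕ ℤ/4 ⊕ ℤ/4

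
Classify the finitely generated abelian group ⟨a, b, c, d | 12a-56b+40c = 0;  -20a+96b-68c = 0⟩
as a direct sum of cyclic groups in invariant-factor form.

Answer: M ≅ ℤ^2 ⊕ ℤ/4 ⊕ ℤ/4

Derivation:
rank_ℚ(R)=2; free=4−2=2
SNF(R) diag = [4, 4] → torsion [4, 4]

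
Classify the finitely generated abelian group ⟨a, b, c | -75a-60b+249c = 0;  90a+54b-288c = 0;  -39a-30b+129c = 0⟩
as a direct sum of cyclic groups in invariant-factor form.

Answer: M ≅ ℤ/3 ⊕ ℤ/6 ⊕ ℤ/18

Derivation:
rank_ℚ(R)=3; free=3−3=0
SNF(R) diag = [3, 6, 18] → torsion [3, 6, 18]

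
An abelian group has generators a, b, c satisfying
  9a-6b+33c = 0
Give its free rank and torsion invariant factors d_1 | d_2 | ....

Answer: M ≅ ℤ^2 ⊕ ℤ/3

Derivation:
rank_ℚ(R)=1; free=3−1=2
SNF(R) diag = [3] → torsion [3]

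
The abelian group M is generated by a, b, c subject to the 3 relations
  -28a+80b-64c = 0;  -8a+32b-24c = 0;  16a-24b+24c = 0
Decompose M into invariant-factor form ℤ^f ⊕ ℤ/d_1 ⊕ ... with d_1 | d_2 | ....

rank_ℚ(R)=3; free=3−3=0
SNF(R) diag = [4, 8, 8] → torsion [4, 8, 8]

Answer: M ≅ ℤ/4 ⊕ ℤ/8 ⊕ ℤ/8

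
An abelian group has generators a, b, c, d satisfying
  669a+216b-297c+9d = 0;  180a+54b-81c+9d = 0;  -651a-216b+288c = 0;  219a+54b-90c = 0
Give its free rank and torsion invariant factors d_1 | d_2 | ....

Answer: M ≅ ℤ/3 ⊕ ℤ/9 ⊕ ℤ/18 ⊕ ℤ/54

Derivation:
rank_ℚ(R)=4; free=4−4=0
SNF(R) diag = [3, 9, 18, 54] → torsion [3, 9, 18, 54]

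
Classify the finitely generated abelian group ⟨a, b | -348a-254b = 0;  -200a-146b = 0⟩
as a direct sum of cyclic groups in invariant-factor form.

rank_ℚ(R)=2; free=2−2=0
SNF(R) diag = [2, 4] → torsion [2, 4]

Answer: M ≅ ℤ/2 ⊕ ℤ/4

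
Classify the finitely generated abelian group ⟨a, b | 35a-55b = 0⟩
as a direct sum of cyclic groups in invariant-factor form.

rank_ℚ(R)=1; free=2−1=1
SNF(R) diag = [5] → torsion [5]

Answer: M ≅ ℤ^1 ⊕ ℤ/5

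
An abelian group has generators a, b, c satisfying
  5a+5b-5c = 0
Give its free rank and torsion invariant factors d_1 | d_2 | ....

Answer: M ≅ ℤ^2 ⊕ ℤ/5

Derivation:
rank_ℚ(R)=1; free=3−1=2
SNF(R) diag = [5] → torsion [5]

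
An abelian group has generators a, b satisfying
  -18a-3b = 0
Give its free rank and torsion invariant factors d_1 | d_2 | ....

rank_ℚ(R)=1; free=2−1=1
SNF(R) diag = [3] → torsion [3]

Answer: M ≅ ℤ^1 ⊕ ℤ/3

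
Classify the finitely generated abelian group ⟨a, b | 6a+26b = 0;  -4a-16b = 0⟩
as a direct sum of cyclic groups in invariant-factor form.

rank_ℚ(R)=2; free=2−2=0
SNF(R) diag = [2, 4] → torsion [2, 4]

Answer: M ≅ ℤ/2 ⊕ ℤ/4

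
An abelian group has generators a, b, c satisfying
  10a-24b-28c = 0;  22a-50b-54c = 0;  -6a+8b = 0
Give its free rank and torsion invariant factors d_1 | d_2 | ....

rank_ℚ(R)=3; free=3−3=0
SNF(R) diag = [2, 2, 4] → torsion [2, 2, 4]

Answer: M ≅ ℤ/2 ⊕ ℤ/2 ⊕ ℤ/4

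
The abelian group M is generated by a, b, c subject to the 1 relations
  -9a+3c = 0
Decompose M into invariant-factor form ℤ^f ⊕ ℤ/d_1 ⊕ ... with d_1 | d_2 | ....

Answer: M ≅ ℤ^2 ⊕ ℤ/3

Derivation:
rank_ℚ(R)=1; free=3−1=2
SNF(R) diag = [3] → torsion [3]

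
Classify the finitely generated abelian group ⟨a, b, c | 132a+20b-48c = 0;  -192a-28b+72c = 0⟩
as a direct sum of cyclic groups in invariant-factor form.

Answer: M ≅ ℤ^1 ⊕ ℤ/4 ⊕ ℤ/12

Derivation:
rank_ℚ(R)=2; free=3−2=1
SNF(R) diag = [4, 12] → torsion [4, 12]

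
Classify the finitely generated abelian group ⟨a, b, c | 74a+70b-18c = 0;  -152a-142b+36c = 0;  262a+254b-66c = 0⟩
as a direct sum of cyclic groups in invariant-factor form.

Answer: M ≅ ℤ/2 ⊕ ℤ/6 ⊕ ℤ/12

Derivation:
rank_ℚ(R)=3; free=3−3=0
SNF(R) diag = [2, 6, 12] → torsion [2, 6, 12]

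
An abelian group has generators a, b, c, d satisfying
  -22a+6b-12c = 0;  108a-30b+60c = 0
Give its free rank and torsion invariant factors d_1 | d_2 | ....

Answer: M ≅ ℤ^2 ⊕ ℤ/2 ⊕ ℤ/6

Derivation:
rank_ℚ(R)=2; free=4−2=2
SNF(R) diag = [2, 6] → torsion [2, 6]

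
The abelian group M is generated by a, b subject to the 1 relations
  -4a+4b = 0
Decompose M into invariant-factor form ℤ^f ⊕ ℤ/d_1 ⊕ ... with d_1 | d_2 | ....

rank_ℚ(R)=1; free=2−1=1
SNF(R) diag = [4] → torsion [4]

Answer: M ≅ ℤ^1 ⊕ ℤ/4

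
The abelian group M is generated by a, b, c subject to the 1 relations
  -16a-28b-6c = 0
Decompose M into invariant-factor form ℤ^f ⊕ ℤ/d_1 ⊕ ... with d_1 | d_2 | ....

Answer: M ≅ ℤ^2 ⊕ ℤ/2

Derivation:
rank_ℚ(R)=1; free=3−1=2
SNF(R) diag = [2] → torsion [2]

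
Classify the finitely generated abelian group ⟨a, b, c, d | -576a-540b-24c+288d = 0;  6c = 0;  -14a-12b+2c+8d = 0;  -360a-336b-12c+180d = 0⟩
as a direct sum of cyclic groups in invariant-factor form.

Answer: M ≅ ℤ/2 ⊕ ℤ/6 ⊕ ℤ/12 ⊕ ℤ/36

Derivation:
rank_ℚ(R)=4; free=4−4=0
SNF(R) diag = [2, 6, 12, 36] → torsion [2, 6, 12, 36]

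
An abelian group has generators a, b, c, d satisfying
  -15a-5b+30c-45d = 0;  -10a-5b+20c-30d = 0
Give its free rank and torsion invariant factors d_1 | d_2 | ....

rank_ℚ(R)=2; free=4−2=2
SNF(R) diag = [5, 5] → torsion [5, 5]

Answer: M ≅ ℤ^2 ⊕ ℤ/5 ⊕ ℤ/5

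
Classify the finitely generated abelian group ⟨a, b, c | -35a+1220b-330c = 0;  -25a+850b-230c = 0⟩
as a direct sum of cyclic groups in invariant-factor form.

rank_ℚ(R)=2; free=3−2=1
SNF(R) diag = [5, 10] → torsion [5, 10]

Answer: M ≅ ℤ^1 ⊕ ℤ/5 ⊕ ℤ/10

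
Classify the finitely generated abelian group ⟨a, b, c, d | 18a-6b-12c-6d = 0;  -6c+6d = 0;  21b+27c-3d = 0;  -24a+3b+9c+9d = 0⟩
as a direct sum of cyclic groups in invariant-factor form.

Answer: M ≅ ℤ/3 ⊕ ℤ/6 ⊕ ℤ/6 ⊕ ℤ/6

Derivation:
rank_ℚ(R)=4; free=4−4=0
SNF(R) diag = [3, 6, 6, 6] → torsion [3, 6, 6, 6]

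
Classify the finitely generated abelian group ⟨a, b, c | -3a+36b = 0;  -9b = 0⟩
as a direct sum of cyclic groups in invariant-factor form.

rank_ℚ(R)=2; free=3−2=1
SNF(R) diag = [3, 9] → torsion [3, 9]

Answer: M ≅ ℤ^1 ⊕ ℤ/3 ⊕ ℤ/9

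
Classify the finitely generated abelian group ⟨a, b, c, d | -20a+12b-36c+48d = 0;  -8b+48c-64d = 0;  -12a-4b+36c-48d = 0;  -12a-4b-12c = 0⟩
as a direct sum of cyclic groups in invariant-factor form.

rank_ℚ(R)=4; free=4−4=0
SNF(R) diag = [4, 8, 16, 48] → torsion [4, 8, 16, 48]

Answer: M ≅ ℤ/4 ⊕ ℤ/8 ⊕ ℤ/16 ⊕ ℤ/48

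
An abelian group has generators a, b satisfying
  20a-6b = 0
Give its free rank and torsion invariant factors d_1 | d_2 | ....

Answer: M ≅ ℤ^1 ⊕ ℤ/2

Derivation:
rank_ℚ(R)=1; free=2−1=1
SNF(R) diag = [2] → torsion [2]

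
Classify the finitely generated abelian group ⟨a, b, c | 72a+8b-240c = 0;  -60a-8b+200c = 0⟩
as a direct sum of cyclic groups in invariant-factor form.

Answer: M ≅ ℤ^1 ⊕ ℤ/4 ⊕ ℤ/8

Derivation:
rank_ℚ(R)=2; free=3−2=1
SNF(R) diag = [4, 8] → torsion [4, 8]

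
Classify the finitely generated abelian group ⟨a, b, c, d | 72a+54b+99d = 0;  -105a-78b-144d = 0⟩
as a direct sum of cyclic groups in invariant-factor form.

rank_ℚ(R)=2; free=4−2=2
SNF(R) diag = [3, 9] → torsion [3, 9]

Answer: M ≅ ℤ^2 ⊕ ℤ/3 ⊕ ℤ/9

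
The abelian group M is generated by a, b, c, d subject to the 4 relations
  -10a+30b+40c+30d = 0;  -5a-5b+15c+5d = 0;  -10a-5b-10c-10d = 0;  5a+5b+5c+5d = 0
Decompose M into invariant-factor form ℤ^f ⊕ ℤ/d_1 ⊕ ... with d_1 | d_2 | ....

rank_ℚ(R)=4; free=4−4=0
SNF(R) diag = [5, 5, 10, 30] → torsion [5, 5, 10, 30]

Answer: M ≅ ℤ/5 ⊕ ℤ/5 ⊕ ℤ/10 ⊕ ℤ/30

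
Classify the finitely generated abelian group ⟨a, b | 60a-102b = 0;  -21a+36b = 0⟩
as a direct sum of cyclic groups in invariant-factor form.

rank_ℚ(R)=2; free=2−2=0
SNF(R) diag = [3, 6] → torsion [3, 6]

Answer: M ≅ ℤ/3 ⊕ ℤ/6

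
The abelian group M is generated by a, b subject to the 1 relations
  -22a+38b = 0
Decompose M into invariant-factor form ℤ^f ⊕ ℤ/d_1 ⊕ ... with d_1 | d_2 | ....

Answer: M ≅ ℤ^1 ⊕ ℤ/2

Derivation:
rank_ℚ(R)=1; free=2−1=1
SNF(R) diag = [2] → torsion [2]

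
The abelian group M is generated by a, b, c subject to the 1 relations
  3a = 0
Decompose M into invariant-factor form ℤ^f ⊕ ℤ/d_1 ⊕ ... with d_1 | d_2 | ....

Answer: M ≅ ℤ^2 ⊕ ℤ/3

Derivation:
rank_ℚ(R)=1; free=3−1=2
SNF(R) diag = [3] → torsion [3]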